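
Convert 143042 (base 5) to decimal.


Positional values (base 5):
  2 × 5^0 = 2 × 1 = 2
  4 × 5^1 = 4 × 5 = 20
  0 × 5^2 = 0 × 25 = 0
  3 × 5^3 = 3 × 125 = 375
  4 × 5^4 = 4 × 625 = 2500
  1 × 5^5 = 1 × 3125 = 3125
Sum = 2 + 20 + 0 + 375 + 2500 + 3125
= 6022


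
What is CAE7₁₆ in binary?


Each hex digit → 4 binary bits:
  C = 1100
  A = 1010
  E = 1110
  7 = 0111
Concatenate: 1100 1010 1110 0111
= 1100101011100111


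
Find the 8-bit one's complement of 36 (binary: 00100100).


Original: 00100100
Invert all bits:
  bit 0: 0 → 1
  bit 1: 0 → 1
  bit 2: 1 → 0
  bit 3: 0 → 1
  bit 4: 0 → 1
  bit 5: 1 → 0
  bit 6: 0 → 1
  bit 7: 0 → 1
= 11011011


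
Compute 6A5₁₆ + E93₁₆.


Align and add column by column (LSB to MSB, each column mod 16 with carry):
  06A5
+ 0E93
  ----
  col 0: 5(5) + 3(3) + 0 (carry in) = 8 → 8(8), carry out 0
  col 1: A(10) + 9(9) + 0 (carry in) = 19 → 3(3), carry out 1
  col 2: 6(6) + E(14) + 1 (carry in) = 21 → 5(5), carry out 1
  col 3: 0(0) + 0(0) + 1 (carry in) = 1 → 1(1), carry out 0
Reading digits MSB→LSB: 1538
Strip leading zeros: 1538
= 0x1538


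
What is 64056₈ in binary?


Each octal digit → 3 binary bits:
  6 = 110
  4 = 100
  0 = 000
  5 = 101
  6 = 110
Concatenate: 110 100 000 101 110
= 110100000101110


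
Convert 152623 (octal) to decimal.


Positional values:
Position 0: 3 × 8^0 = 3
Position 1: 2 × 8^1 = 16
Position 2: 6 × 8^2 = 384
Position 3: 2 × 8^3 = 1024
Position 4: 5 × 8^4 = 20480
Position 5: 1 × 8^5 = 32768
Sum = 3 + 16 + 384 + 1024 + 20480 + 32768
= 54675


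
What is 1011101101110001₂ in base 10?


Positional values:
Bit 0: 1 × 2^0 = 1
Bit 4: 1 × 2^4 = 16
Bit 5: 1 × 2^5 = 32
Bit 6: 1 × 2^6 = 64
Bit 8: 1 × 2^8 = 256
Bit 9: 1 × 2^9 = 512
Bit 11: 1 × 2^11 = 2048
Bit 12: 1 × 2^12 = 4096
Bit 13: 1 × 2^13 = 8192
Bit 15: 1 × 2^15 = 32768
Sum = 1 + 16 + 32 + 64 + 256 + 512 + 2048 + 4096 + 8192 + 32768
= 47985


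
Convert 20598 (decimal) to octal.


Divide by 8 repeatedly:
20598 ÷ 8 = 2574 remainder 6
2574 ÷ 8 = 321 remainder 6
321 ÷ 8 = 40 remainder 1
40 ÷ 8 = 5 remainder 0
5 ÷ 8 = 0 remainder 5
Reading remainders bottom-up:
= 0o50166


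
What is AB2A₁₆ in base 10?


Positional values:
Position 0: A × 16^0 = 10 × 1 = 10
Position 1: 2 × 16^1 = 2 × 16 = 32
Position 2: B × 16^2 = 11 × 256 = 2816
Position 3: A × 16^3 = 10 × 4096 = 40960
Sum = 10 + 32 + 2816 + 40960
= 43818


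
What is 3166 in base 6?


Divide by 6 repeatedly:
3166 ÷ 6 = 527 remainder 4
527 ÷ 6 = 87 remainder 5
87 ÷ 6 = 14 remainder 3
14 ÷ 6 = 2 remainder 2
2 ÷ 6 = 0 remainder 2
Reading remainders bottom-up:
= 22354


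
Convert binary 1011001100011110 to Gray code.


Binary: 1011001100011110
Gray code: G = B XOR (B >> 1)
B >> 1 = 0101100110001111
1011001100011110 XOR 0101100110001111:
  1 XOR 0 = 1
  0 XOR 1 = 1
  1 XOR 0 = 1
  1 XOR 1 = 0
  0 XOR 1 = 1
  0 XOR 0 = 0
  1 XOR 0 = 1
  1 XOR 1 = 0
  0 XOR 1 = 1
  0 XOR 0 = 0
  0 XOR 0 = 0
  1 XOR 0 = 1
  1 XOR 1 = 0
  1 XOR 1 = 0
  1 XOR 1 = 0
  0 XOR 1 = 1
= 1110101010010001


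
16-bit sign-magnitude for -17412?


Sign bit: 1 (negative)
Magnitude: 17412 = 100010000000100
= 1100010000000100


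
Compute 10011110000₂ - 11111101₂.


Align and subtract column by column (LSB to MSB, borrowing when needed):
  10011110000
- 00011111101
  -----------
  col 0: (0 - 0 borrow-in) - 1 → borrow from next column: (0+2) - 1 = 1, borrow out 1
  col 1: (0 - 1 borrow-in) - 0 → borrow from next column: (-1+2) - 0 = 1, borrow out 1
  col 2: (0 - 1 borrow-in) - 1 → borrow from next column: (-1+2) - 1 = 0, borrow out 1
  col 3: (0 - 1 borrow-in) - 1 → borrow from next column: (-1+2) - 1 = 0, borrow out 1
  col 4: (1 - 1 borrow-in) - 1 → borrow from next column: (0+2) - 1 = 1, borrow out 1
  col 5: (1 - 1 borrow-in) - 1 → borrow from next column: (0+2) - 1 = 1, borrow out 1
  col 6: (1 - 1 borrow-in) - 1 → borrow from next column: (0+2) - 1 = 1, borrow out 1
  col 7: (1 - 1 borrow-in) - 1 → borrow from next column: (0+2) - 1 = 1, borrow out 1
  col 8: (0 - 1 borrow-in) - 0 → borrow from next column: (-1+2) - 0 = 1, borrow out 1
  col 9: (0 - 1 borrow-in) - 0 → borrow from next column: (-1+2) - 0 = 1, borrow out 1
  col 10: (1 - 1 borrow-in) - 0 → 0 - 0 = 0, borrow out 0
Reading bits MSB→LSB: 01111110011
Strip leading zeros: 1111110011
= 1111110011


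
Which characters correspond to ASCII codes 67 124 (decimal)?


Codes (decimal): 67 124
Per-code ASCII lookup:
  67  (range 65-90: uppercase, 67 - 65 = 2) → 'C'
  124  (special character) → '|'
= 'C|'


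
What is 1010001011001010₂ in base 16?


Group into 4-bit nibbles: 1010001011001010
  1010 = A
  0010 = 2
  1100 = C
  1010 = A
= 0xA2CA


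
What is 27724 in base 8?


Divide by 8 repeatedly:
27724 ÷ 8 = 3465 remainder 4
3465 ÷ 8 = 433 remainder 1
433 ÷ 8 = 54 remainder 1
54 ÷ 8 = 6 remainder 6
6 ÷ 8 = 0 remainder 6
Reading remainders bottom-up:
= 0o66114


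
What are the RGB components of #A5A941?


Hex: #A5A941
R = A5₁₆ = 165
G = A9₁₆ = 169
B = 41₁₆ = 65
= RGB(165, 169, 65)


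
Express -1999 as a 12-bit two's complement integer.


Original: 011111001111
Step 1 - Invert all bits: 100000110000
Step 2 - Add 1: 100000110000 + 1
= 100000110001 (represents -1999)


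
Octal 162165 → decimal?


Positional values:
Position 0: 5 × 8^0 = 5
Position 1: 6 × 8^1 = 48
Position 2: 1 × 8^2 = 64
Position 3: 2 × 8^3 = 1024
Position 4: 6 × 8^4 = 24576
Position 5: 1 × 8^5 = 32768
Sum = 5 + 48 + 64 + 1024 + 24576 + 32768
= 58485


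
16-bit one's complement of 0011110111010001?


Original: 0011110111010001
Invert all bits:
  bit 0: 0 → 1
  bit 1: 0 → 1
  bit 2: 1 → 0
  bit 3: 1 → 0
  bit 4: 1 → 0
  bit 5: 1 → 0
  bit 6: 0 → 1
  bit 7: 1 → 0
  bit 8: 1 → 0
  bit 9: 1 → 0
  bit 10: 0 → 1
  bit 11: 1 → 0
  bit 12: 0 → 1
  bit 13: 0 → 1
  bit 14: 0 → 1
  bit 15: 1 → 0
= 1100001000101110


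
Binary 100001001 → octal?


Group into 3-bit groups: 100001001
  100 = 4
  001 = 1
  001 = 1
= 0o411


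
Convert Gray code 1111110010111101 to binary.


Gray code: 1111110010111101
MSB stays the same: 1
Each subsequent bit = prev_binary XOR current_gray:
  B[1] = 1 XOR 1 = 0
  B[2] = 0 XOR 1 = 1
  B[3] = 1 XOR 1 = 0
  B[4] = 0 XOR 1 = 1
  B[5] = 1 XOR 1 = 0
  B[6] = 0 XOR 0 = 0
  B[7] = 0 XOR 0 = 0
  B[8] = 0 XOR 1 = 1
  B[9] = 1 XOR 0 = 1
  B[10] = 1 XOR 1 = 0
  B[11] = 0 XOR 1 = 1
  B[12] = 1 XOR 1 = 0
  B[13] = 0 XOR 1 = 1
  B[14] = 1 XOR 0 = 1
  B[15] = 1 XOR 1 = 0
= 1010100011010110 (43222 decimal)


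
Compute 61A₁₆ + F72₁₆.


Align and add column by column (LSB to MSB, each column mod 16 with carry):
  061A
+ 0F72
  ----
  col 0: A(10) + 2(2) + 0 (carry in) = 12 → C(12), carry out 0
  col 1: 1(1) + 7(7) + 0 (carry in) = 8 → 8(8), carry out 0
  col 2: 6(6) + F(15) + 0 (carry in) = 21 → 5(5), carry out 1
  col 3: 0(0) + 0(0) + 1 (carry in) = 1 → 1(1), carry out 0
Reading digits MSB→LSB: 158C
Strip leading zeros: 158C
= 0x158C


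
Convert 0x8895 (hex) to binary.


Each hex digit → 4 binary bits:
  8 = 1000
  8 = 1000
  9 = 1001
  5 = 0101
Concatenate: 1000 1000 1001 0101
= 1000100010010101


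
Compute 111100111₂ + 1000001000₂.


Align and add column by column (LSB to MSB, carry propagating):
  00111100111
+ 01000001000
  -----------
  col 0: 1 + 0 + 0 (carry in) = 1 → bit 1, carry out 0
  col 1: 1 + 0 + 0 (carry in) = 1 → bit 1, carry out 0
  col 2: 1 + 0 + 0 (carry in) = 1 → bit 1, carry out 0
  col 3: 0 + 1 + 0 (carry in) = 1 → bit 1, carry out 0
  col 4: 0 + 0 + 0 (carry in) = 0 → bit 0, carry out 0
  col 5: 1 + 0 + 0 (carry in) = 1 → bit 1, carry out 0
  col 6: 1 + 0 + 0 (carry in) = 1 → bit 1, carry out 0
  col 7: 1 + 0 + 0 (carry in) = 1 → bit 1, carry out 0
  col 8: 1 + 0 + 0 (carry in) = 1 → bit 1, carry out 0
  col 9: 0 + 1 + 0 (carry in) = 1 → bit 1, carry out 0
  col 10: 0 + 0 + 0 (carry in) = 0 → bit 0, carry out 0
Reading bits MSB→LSB: 01111101111
Strip leading zeros: 1111101111
= 1111101111


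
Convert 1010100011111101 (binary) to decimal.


Positional values:
Bit 0: 1 × 2^0 = 1
Bit 2: 1 × 2^2 = 4
Bit 3: 1 × 2^3 = 8
Bit 4: 1 × 2^4 = 16
Bit 5: 1 × 2^5 = 32
Bit 6: 1 × 2^6 = 64
Bit 7: 1 × 2^7 = 128
Bit 11: 1 × 2^11 = 2048
Bit 13: 1 × 2^13 = 8192
Bit 15: 1 × 2^15 = 32768
Sum = 1 + 4 + 8 + 16 + 32 + 64 + 128 + 2048 + 8192 + 32768
= 43261


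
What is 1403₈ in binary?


Each octal digit → 3 binary bits:
  1 = 001
  4 = 100
  0 = 000
  3 = 011
Concatenate: 001 100 000 011
= 001100000011


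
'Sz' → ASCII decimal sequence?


String: 'Sz'  (2 characters)
Per-character ASCII lookup:
  'S': uppercase starts at 65: 'S' = 65 + 18 = 83
  'z': lowercase starts at 97: 'z' = 97 + 25 = 122
= 83 122


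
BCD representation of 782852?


Each digit → 4-bit binary:
  7 → 0111
  8 → 1000
  2 → 0010
  8 → 1000
  5 → 0101
  2 → 0010
= 0111 1000 0010 1000 0101 0010


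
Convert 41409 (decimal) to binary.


Divide by 2 repeatedly:
41409 ÷ 2 = 20704 remainder 1
20704 ÷ 2 = 10352 remainder 0
10352 ÷ 2 = 5176 remainder 0
5176 ÷ 2 = 2588 remainder 0
2588 ÷ 2 = 1294 remainder 0
1294 ÷ 2 = 647 remainder 0
647 ÷ 2 = 323 remainder 1
323 ÷ 2 = 161 remainder 1
161 ÷ 2 = 80 remainder 1
80 ÷ 2 = 40 remainder 0
40 ÷ 2 = 20 remainder 0
20 ÷ 2 = 10 remainder 0
10 ÷ 2 = 5 remainder 0
5 ÷ 2 = 2 remainder 1
2 ÷ 2 = 1 remainder 0
1 ÷ 2 = 0 remainder 1
Reading remainders bottom-up:
= 1010000111000001


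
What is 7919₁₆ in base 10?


Positional values:
Position 0: 9 × 16^0 = 9 × 1 = 9
Position 1: 1 × 16^1 = 1 × 16 = 16
Position 2: 9 × 16^2 = 9 × 256 = 2304
Position 3: 7 × 16^3 = 7 × 4096 = 28672
Sum = 9 + 16 + 2304 + 28672
= 31001


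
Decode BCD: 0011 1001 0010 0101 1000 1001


Each 4-bit group → digit:
  0011 → 3
  1001 → 9
  0010 → 2
  0101 → 5
  1000 → 8
  1001 → 9
= 392589


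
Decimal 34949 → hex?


Divide by 16 repeatedly:
34949 ÷ 16 = 2184 remainder 5 (5)
2184 ÷ 16 = 136 remainder 8 (8)
136 ÷ 16 = 8 remainder 8 (8)
8 ÷ 16 = 0 remainder 8 (8)
Reading remainders bottom-up:
= 0x8885


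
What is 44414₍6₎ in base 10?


Positional values (base 6):
  4 × 6^0 = 4 × 1 = 4
  1 × 6^1 = 1 × 6 = 6
  4 × 6^2 = 4 × 36 = 144
  4 × 6^3 = 4 × 216 = 864
  4 × 6^4 = 4 × 1296 = 5184
Sum = 4 + 6 + 144 + 864 + 5184
= 6202


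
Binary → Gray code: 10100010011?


Binary: 10100010011
Gray code: G = B XOR (B >> 1)
B >> 1 = 01010001001
10100010011 XOR 01010001001:
  1 XOR 0 = 1
  0 XOR 1 = 1
  1 XOR 0 = 1
  0 XOR 1 = 1
  0 XOR 0 = 0
  0 XOR 0 = 0
  1 XOR 0 = 1
  0 XOR 1 = 1
  0 XOR 0 = 0
  1 XOR 0 = 1
  1 XOR 1 = 0
= 11110011010


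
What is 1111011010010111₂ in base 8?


Group into 3-bit groups: 001111011010010111
  001 = 1
  111 = 7
  011 = 3
  010 = 2
  010 = 2
  111 = 7
= 0o173227


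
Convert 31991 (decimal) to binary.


Divide by 2 repeatedly:
31991 ÷ 2 = 15995 remainder 1
15995 ÷ 2 = 7997 remainder 1
7997 ÷ 2 = 3998 remainder 1
3998 ÷ 2 = 1999 remainder 0
1999 ÷ 2 = 999 remainder 1
999 ÷ 2 = 499 remainder 1
499 ÷ 2 = 249 remainder 1
249 ÷ 2 = 124 remainder 1
124 ÷ 2 = 62 remainder 0
62 ÷ 2 = 31 remainder 0
31 ÷ 2 = 15 remainder 1
15 ÷ 2 = 7 remainder 1
7 ÷ 2 = 3 remainder 1
3 ÷ 2 = 1 remainder 1
1 ÷ 2 = 0 remainder 1
Reading remainders bottom-up:
= 111110011110111


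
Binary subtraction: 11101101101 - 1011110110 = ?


Align and subtract column by column (LSB to MSB, borrowing when needed):
  11101101101
- 01011110110
  -----------
  col 0: (1 - 0 borrow-in) - 0 → 1 - 0 = 1, borrow out 0
  col 1: (0 - 0 borrow-in) - 1 → borrow from next column: (0+2) - 1 = 1, borrow out 1
  col 2: (1 - 1 borrow-in) - 1 → borrow from next column: (0+2) - 1 = 1, borrow out 1
  col 3: (1 - 1 borrow-in) - 0 → 0 - 0 = 0, borrow out 0
  col 4: (0 - 0 borrow-in) - 1 → borrow from next column: (0+2) - 1 = 1, borrow out 1
  col 5: (1 - 1 borrow-in) - 1 → borrow from next column: (0+2) - 1 = 1, borrow out 1
  col 6: (1 - 1 borrow-in) - 1 → borrow from next column: (0+2) - 1 = 1, borrow out 1
  col 7: (0 - 1 borrow-in) - 1 → borrow from next column: (-1+2) - 1 = 0, borrow out 1
  col 8: (1 - 1 borrow-in) - 0 → 0 - 0 = 0, borrow out 0
  col 9: (1 - 0 borrow-in) - 1 → 1 - 1 = 0, borrow out 0
  col 10: (1 - 0 borrow-in) - 0 → 1 - 0 = 1, borrow out 0
Reading bits MSB→LSB: 10001110111
Strip leading zeros: 10001110111
= 10001110111


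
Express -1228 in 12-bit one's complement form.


Original: 010011001100
Invert all bits:
  bit 0: 0 → 1
  bit 1: 1 → 0
  bit 2: 0 → 1
  bit 3: 0 → 1
  bit 4: 1 → 0
  bit 5: 1 → 0
  bit 6: 0 → 1
  bit 7: 0 → 1
  bit 8: 1 → 0
  bit 9: 1 → 0
  bit 10: 0 → 1
  bit 11: 0 → 1
= 101100110011


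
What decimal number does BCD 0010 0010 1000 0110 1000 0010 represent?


Each 4-bit group → digit:
  0010 → 2
  0010 → 2
  1000 → 8
  0110 → 6
  1000 → 8
  0010 → 2
= 228682


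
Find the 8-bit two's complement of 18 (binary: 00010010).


Original: 00010010
Step 1 - Invert all bits: 11101101
Step 2 - Add 1: 11101101 + 1
= 11101110 (represents -18)


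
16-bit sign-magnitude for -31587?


Sign bit: 1 (negative)
Magnitude: 31587 = 111101101100011
= 1111101101100011


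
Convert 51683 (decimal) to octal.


Divide by 8 repeatedly:
51683 ÷ 8 = 6460 remainder 3
6460 ÷ 8 = 807 remainder 4
807 ÷ 8 = 100 remainder 7
100 ÷ 8 = 12 remainder 4
12 ÷ 8 = 1 remainder 4
1 ÷ 8 = 0 remainder 1
Reading remainders bottom-up:
= 0o144743


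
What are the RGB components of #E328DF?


Hex: #E328DF
R = E3₁₆ = 227
G = 28₁₆ = 40
B = DF₁₆ = 223
= RGB(227, 40, 223)


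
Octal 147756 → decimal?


Positional values:
Position 0: 6 × 8^0 = 6
Position 1: 5 × 8^1 = 40
Position 2: 7 × 8^2 = 448
Position 3: 7 × 8^3 = 3584
Position 4: 4 × 8^4 = 16384
Position 5: 1 × 8^5 = 32768
Sum = 6 + 40 + 448 + 3584 + 16384 + 32768
= 53230


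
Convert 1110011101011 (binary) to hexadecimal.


Group into 4-bit nibbles: 0001110011101011
  0001 = 1
  1100 = C
  1110 = E
  1011 = B
= 0x1CEB


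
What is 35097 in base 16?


Divide by 16 repeatedly:
35097 ÷ 16 = 2193 remainder 9 (9)
2193 ÷ 16 = 137 remainder 1 (1)
137 ÷ 16 = 8 remainder 9 (9)
8 ÷ 16 = 0 remainder 8 (8)
Reading remainders bottom-up:
= 0x8919


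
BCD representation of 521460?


Each digit → 4-bit binary:
  5 → 0101
  2 → 0010
  1 → 0001
  4 → 0100
  6 → 0110
  0 → 0000
= 0101 0010 0001 0100 0110 0000


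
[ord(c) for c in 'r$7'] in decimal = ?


String: 'r$7'  (3 characters)
Per-character ASCII lookup:
  'r': lowercase starts at 97: 'r' = 97 + 17 = 114
  '$': special character: '$' = 36
  '7': digits start at 48: '7' = 48 + 7 = 55
= 114 36 55


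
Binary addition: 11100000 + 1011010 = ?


Align and add column by column (LSB to MSB, carry propagating):
  011100000
+ 001011010
  ---------
  col 0: 0 + 0 + 0 (carry in) = 0 → bit 0, carry out 0
  col 1: 0 + 1 + 0 (carry in) = 1 → bit 1, carry out 0
  col 2: 0 + 0 + 0 (carry in) = 0 → bit 0, carry out 0
  col 3: 0 + 1 + 0 (carry in) = 1 → bit 1, carry out 0
  col 4: 0 + 1 + 0 (carry in) = 1 → bit 1, carry out 0
  col 5: 1 + 0 + 0 (carry in) = 1 → bit 1, carry out 0
  col 6: 1 + 1 + 0 (carry in) = 2 → bit 0, carry out 1
  col 7: 1 + 0 + 1 (carry in) = 2 → bit 0, carry out 1
  col 8: 0 + 0 + 1 (carry in) = 1 → bit 1, carry out 0
Reading bits MSB→LSB: 100111010
Strip leading zeros: 100111010
= 100111010


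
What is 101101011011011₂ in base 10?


Positional values:
Bit 0: 1 × 2^0 = 1
Bit 1: 1 × 2^1 = 2
Bit 3: 1 × 2^3 = 8
Bit 4: 1 × 2^4 = 16
Bit 6: 1 × 2^6 = 64
Bit 7: 1 × 2^7 = 128
Bit 9: 1 × 2^9 = 512
Bit 11: 1 × 2^11 = 2048
Bit 12: 1 × 2^12 = 4096
Bit 14: 1 × 2^14 = 16384
Sum = 1 + 2 + 8 + 16 + 64 + 128 + 512 + 2048 + 4096 + 16384
= 23259


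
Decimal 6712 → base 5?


Divide by 5 repeatedly:
6712 ÷ 5 = 1342 remainder 2
1342 ÷ 5 = 268 remainder 2
268 ÷ 5 = 53 remainder 3
53 ÷ 5 = 10 remainder 3
10 ÷ 5 = 2 remainder 0
2 ÷ 5 = 0 remainder 2
Reading remainders bottom-up:
= 203322


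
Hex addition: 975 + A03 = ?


Align and add column by column (LSB to MSB, each column mod 16 with carry):
  0975
+ 0A03
  ----
  col 0: 5(5) + 3(3) + 0 (carry in) = 8 → 8(8), carry out 0
  col 1: 7(7) + 0(0) + 0 (carry in) = 7 → 7(7), carry out 0
  col 2: 9(9) + A(10) + 0 (carry in) = 19 → 3(3), carry out 1
  col 3: 0(0) + 0(0) + 1 (carry in) = 1 → 1(1), carry out 0
Reading digits MSB→LSB: 1378
Strip leading zeros: 1378
= 0x1378


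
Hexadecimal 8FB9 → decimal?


Positional values:
Position 0: 9 × 16^0 = 9 × 1 = 9
Position 1: B × 16^1 = 11 × 16 = 176
Position 2: F × 16^2 = 15 × 256 = 3840
Position 3: 8 × 16^3 = 8 × 4096 = 32768
Sum = 9 + 176 + 3840 + 32768
= 36793


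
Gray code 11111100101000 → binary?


Gray code: 11111100101000
MSB stays the same: 1
Each subsequent bit = prev_binary XOR current_gray:
  B[1] = 1 XOR 1 = 0
  B[2] = 0 XOR 1 = 1
  B[3] = 1 XOR 1 = 0
  B[4] = 0 XOR 1 = 1
  B[5] = 1 XOR 1 = 0
  B[6] = 0 XOR 0 = 0
  B[7] = 0 XOR 0 = 0
  B[8] = 0 XOR 1 = 1
  B[9] = 1 XOR 0 = 1
  B[10] = 1 XOR 1 = 0
  B[11] = 0 XOR 0 = 0
  B[12] = 0 XOR 0 = 0
  B[13] = 0 XOR 0 = 0
= 10101000110000 (10800 decimal)


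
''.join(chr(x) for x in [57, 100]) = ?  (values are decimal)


Codes (decimal): 57 100
Per-code ASCII lookup:
  57  (range 48-57: digits, 57 - 48 = 9) → '9'
  100  (range 97-122: lowercase, 100 - 97 = 3) → 'd'
= '9d'


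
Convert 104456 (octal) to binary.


Each octal digit → 3 binary bits:
  1 = 001
  0 = 000
  4 = 100
  4 = 100
  5 = 101
  6 = 110
Concatenate: 001 000 100 100 101 110
= 001000100100101110


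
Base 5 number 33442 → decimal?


Positional values (base 5):
  2 × 5^0 = 2 × 1 = 2
  4 × 5^1 = 4 × 5 = 20
  4 × 5^2 = 4 × 25 = 100
  3 × 5^3 = 3 × 125 = 375
  3 × 5^4 = 3 × 625 = 1875
Sum = 2 + 20 + 100 + 375 + 1875
= 2372


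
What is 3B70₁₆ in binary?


Each hex digit → 4 binary bits:
  3 = 0011
  B = 1011
  7 = 0111
  0 = 0000
Concatenate: 0011 1011 0111 0000
= 0011101101110000


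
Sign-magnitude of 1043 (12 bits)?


Sign bit: 0 (positive)
Magnitude: 1043 = 10000010011
= 010000010011


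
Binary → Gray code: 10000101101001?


Binary: 10000101101001
Gray code: G = B XOR (B >> 1)
B >> 1 = 01000010110100
10000101101001 XOR 01000010110100:
  1 XOR 0 = 1
  0 XOR 1 = 1
  0 XOR 0 = 0
  0 XOR 0 = 0
  0 XOR 0 = 0
  1 XOR 0 = 1
  0 XOR 1 = 1
  1 XOR 0 = 1
  1 XOR 1 = 0
  0 XOR 1 = 1
  1 XOR 0 = 1
  0 XOR 1 = 1
  0 XOR 0 = 0
  1 XOR 0 = 1
= 11000111011101


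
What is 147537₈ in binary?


Each octal digit → 3 binary bits:
  1 = 001
  4 = 100
  7 = 111
  5 = 101
  3 = 011
  7 = 111
Concatenate: 001 100 111 101 011 111
= 001100111101011111


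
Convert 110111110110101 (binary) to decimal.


Positional values:
Bit 0: 1 × 2^0 = 1
Bit 2: 1 × 2^2 = 4
Bit 4: 1 × 2^4 = 16
Bit 5: 1 × 2^5 = 32
Bit 7: 1 × 2^7 = 128
Bit 8: 1 × 2^8 = 256
Bit 9: 1 × 2^9 = 512
Bit 10: 1 × 2^10 = 1024
Bit 11: 1 × 2^11 = 2048
Bit 13: 1 × 2^13 = 8192
Bit 14: 1 × 2^14 = 16384
Sum = 1 + 4 + 16 + 32 + 128 + 256 + 512 + 1024 + 2048 + 8192 + 16384
= 28597


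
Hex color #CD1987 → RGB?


Hex: #CD1987
R = CD₁₆ = 205
G = 19₁₆ = 25
B = 87₁₆ = 135
= RGB(205, 25, 135)


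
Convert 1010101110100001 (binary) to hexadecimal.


Group into 4-bit nibbles: 1010101110100001
  1010 = A
  1011 = B
  1010 = A
  0001 = 1
= 0xABA1


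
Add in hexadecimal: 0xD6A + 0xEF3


Align and add column by column (LSB to MSB, each column mod 16 with carry):
  0D6A
+ 0EF3
  ----
  col 0: A(10) + 3(3) + 0 (carry in) = 13 → D(13), carry out 0
  col 1: 6(6) + F(15) + 0 (carry in) = 21 → 5(5), carry out 1
  col 2: D(13) + E(14) + 1 (carry in) = 28 → C(12), carry out 1
  col 3: 0(0) + 0(0) + 1 (carry in) = 1 → 1(1), carry out 0
Reading digits MSB→LSB: 1C5D
Strip leading zeros: 1C5D
= 0x1C5D


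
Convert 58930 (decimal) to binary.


Divide by 2 repeatedly:
58930 ÷ 2 = 29465 remainder 0
29465 ÷ 2 = 14732 remainder 1
14732 ÷ 2 = 7366 remainder 0
7366 ÷ 2 = 3683 remainder 0
3683 ÷ 2 = 1841 remainder 1
1841 ÷ 2 = 920 remainder 1
920 ÷ 2 = 460 remainder 0
460 ÷ 2 = 230 remainder 0
230 ÷ 2 = 115 remainder 0
115 ÷ 2 = 57 remainder 1
57 ÷ 2 = 28 remainder 1
28 ÷ 2 = 14 remainder 0
14 ÷ 2 = 7 remainder 0
7 ÷ 2 = 3 remainder 1
3 ÷ 2 = 1 remainder 1
1 ÷ 2 = 0 remainder 1
Reading remainders bottom-up:
= 1110011000110010


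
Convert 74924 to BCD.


Each digit → 4-bit binary:
  7 → 0111
  4 → 0100
  9 → 1001
  2 → 0010
  4 → 0100
= 0111 0100 1001 0010 0100


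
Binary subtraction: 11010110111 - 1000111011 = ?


Align and subtract column by column (LSB to MSB, borrowing when needed):
  11010110111
- 01000111011
  -----------
  col 0: (1 - 0 borrow-in) - 1 → 1 - 1 = 0, borrow out 0
  col 1: (1 - 0 borrow-in) - 1 → 1 - 1 = 0, borrow out 0
  col 2: (1 - 0 borrow-in) - 0 → 1 - 0 = 1, borrow out 0
  col 3: (0 - 0 borrow-in) - 1 → borrow from next column: (0+2) - 1 = 1, borrow out 1
  col 4: (1 - 1 borrow-in) - 1 → borrow from next column: (0+2) - 1 = 1, borrow out 1
  col 5: (1 - 1 borrow-in) - 1 → borrow from next column: (0+2) - 1 = 1, borrow out 1
  col 6: (0 - 1 borrow-in) - 0 → borrow from next column: (-1+2) - 0 = 1, borrow out 1
  col 7: (1 - 1 borrow-in) - 0 → 0 - 0 = 0, borrow out 0
  col 8: (0 - 0 borrow-in) - 0 → 0 - 0 = 0, borrow out 0
  col 9: (1 - 0 borrow-in) - 1 → 1 - 1 = 0, borrow out 0
  col 10: (1 - 0 borrow-in) - 0 → 1 - 0 = 1, borrow out 0
Reading bits MSB→LSB: 10001111100
Strip leading zeros: 10001111100
= 10001111100


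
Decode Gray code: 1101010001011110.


Gray code: 1101010001011110
MSB stays the same: 1
Each subsequent bit = prev_binary XOR current_gray:
  B[1] = 1 XOR 1 = 0
  B[2] = 0 XOR 0 = 0
  B[3] = 0 XOR 1 = 1
  B[4] = 1 XOR 0 = 1
  B[5] = 1 XOR 1 = 0
  B[6] = 0 XOR 0 = 0
  B[7] = 0 XOR 0 = 0
  B[8] = 0 XOR 0 = 0
  B[9] = 0 XOR 1 = 1
  B[10] = 1 XOR 0 = 1
  B[11] = 1 XOR 1 = 0
  B[12] = 0 XOR 1 = 1
  B[13] = 1 XOR 1 = 0
  B[14] = 0 XOR 1 = 1
  B[15] = 1 XOR 0 = 1
= 1001100001101011 (39019 decimal)


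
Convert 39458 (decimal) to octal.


Divide by 8 repeatedly:
39458 ÷ 8 = 4932 remainder 2
4932 ÷ 8 = 616 remainder 4
616 ÷ 8 = 77 remainder 0
77 ÷ 8 = 9 remainder 5
9 ÷ 8 = 1 remainder 1
1 ÷ 8 = 0 remainder 1
Reading remainders bottom-up:
= 0o115042


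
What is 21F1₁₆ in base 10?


Positional values:
Position 0: 1 × 16^0 = 1 × 1 = 1
Position 1: F × 16^1 = 15 × 16 = 240
Position 2: 1 × 16^2 = 1 × 256 = 256
Position 3: 2 × 16^3 = 2 × 4096 = 8192
Sum = 1 + 240 + 256 + 8192
= 8689


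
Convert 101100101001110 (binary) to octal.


Group into 3-bit groups: 101100101001110
  101 = 5
  100 = 4
  101 = 5
  001 = 1
  110 = 6
= 0o54516


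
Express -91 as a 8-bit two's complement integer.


Original: 01011011
Step 1 - Invert all bits: 10100100
Step 2 - Add 1: 10100100 + 1
= 10100101 (represents -91)


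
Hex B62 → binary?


Each hex digit → 4 binary bits:
  B = 1011
  6 = 0110
  2 = 0010
Concatenate: 1011 0110 0010
= 101101100010


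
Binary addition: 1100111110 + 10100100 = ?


Align and add column by column (LSB to MSB, carry propagating):
  01100111110
+ 00010100100
  -----------
  col 0: 0 + 0 + 0 (carry in) = 0 → bit 0, carry out 0
  col 1: 1 + 0 + 0 (carry in) = 1 → bit 1, carry out 0
  col 2: 1 + 1 + 0 (carry in) = 2 → bit 0, carry out 1
  col 3: 1 + 0 + 1 (carry in) = 2 → bit 0, carry out 1
  col 4: 1 + 0 + 1 (carry in) = 2 → bit 0, carry out 1
  col 5: 1 + 1 + 1 (carry in) = 3 → bit 1, carry out 1
  col 6: 0 + 0 + 1 (carry in) = 1 → bit 1, carry out 0
  col 7: 0 + 1 + 0 (carry in) = 1 → bit 1, carry out 0
  col 8: 1 + 0 + 0 (carry in) = 1 → bit 1, carry out 0
  col 9: 1 + 0 + 0 (carry in) = 1 → bit 1, carry out 0
  col 10: 0 + 0 + 0 (carry in) = 0 → bit 0, carry out 0
Reading bits MSB→LSB: 01111100010
Strip leading zeros: 1111100010
= 1111100010


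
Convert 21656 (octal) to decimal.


Positional values:
Position 0: 6 × 8^0 = 6
Position 1: 5 × 8^1 = 40
Position 2: 6 × 8^2 = 384
Position 3: 1 × 8^3 = 512
Position 4: 2 × 8^4 = 8192
Sum = 6 + 40 + 384 + 512 + 8192
= 9134


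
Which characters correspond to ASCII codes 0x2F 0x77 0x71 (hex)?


Codes (hex): 0x2F 0x77 0x71
Per-code ASCII lookup:
  0x2F = 47  (special character) → '/'
  0x77 = 119  (range 97-122: lowercase, 119 - 97 = 22) → 'w'
  0x71 = 113  (range 97-122: lowercase, 113 - 97 = 16) → 'q'
= '/wq'


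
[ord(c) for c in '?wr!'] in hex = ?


String: '?wr!'  (4 characters)
Per-character ASCII lookup:
  '?': special character: '?' = 63 → 0x3F
  'w': lowercase starts at 97: 'w' = 97 + 22 = 119 → 0x77
  'r': lowercase starts at 97: 'r' = 97 + 17 = 114 → 0x72
  '!': special character: '!' = 33 → 0x21
= 0x3F 0x77 0x72 0x21


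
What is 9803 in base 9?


Divide by 9 repeatedly:
9803 ÷ 9 = 1089 remainder 2
1089 ÷ 9 = 121 remainder 0
121 ÷ 9 = 13 remainder 4
13 ÷ 9 = 1 remainder 4
1 ÷ 9 = 0 remainder 1
Reading remainders bottom-up:
= 14402


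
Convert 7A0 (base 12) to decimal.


Positional values (base 12):
  0 × 12^0 = 0 × 1 = 0
  A × 12^1 = 10 × 12 = 120
  7 × 12^2 = 7 × 144 = 1008
Sum = 0 + 120 + 1008
= 1128


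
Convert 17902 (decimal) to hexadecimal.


Divide by 16 repeatedly:
17902 ÷ 16 = 1118 remainder 14 (E)
1118 ÷ 16 = 69 remainder 14 (E)
69 ÷ 16 = 4 remainder 5 (5)
4 ÷ 16 = 0 remainder 4 (4)
Reading remainders bottom-up:
= 0x45EE


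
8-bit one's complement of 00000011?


Original: 00000011
Invert all bits:
  bit 0: 0 → 1
  bit 1: 0 → 1
  bit 2: 0 → 1
  bit 3: 0 → 1
  bit 4: 0 → 1
  bit 5: 0 → 1
  bit 6: 1 → 0
  bit 7: 1 → 0
= 11111100


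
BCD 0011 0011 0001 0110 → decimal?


Each 4-bit group → digit:
  0011 → 3
  0011 → 3
  0001 → 1
  0110 → 6
= 3316


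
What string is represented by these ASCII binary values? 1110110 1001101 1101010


Codes (binary): 1110110 1001101 1101010
Per-code ASCII lookup:
  1110110 = 118  (range 97-122: lowercase, 118 - 97 = 21) → 'v'
  1001101 = 77  (range 65-90: uppercase, 77 - 65 = 12) → 'M'
  1101010 = 106  (range 97-122: lowercase, 106 - 97 = 9) → 'j'
= 'vMj'


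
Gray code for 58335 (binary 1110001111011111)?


Binary: 1110001111011111
Gray code: G = B XOR (B >> 1)
B >> 1 = 0111000111101111
1110001111011111 XOR 0111000111101111:
  1 XOR 0 = 1
  1 XOR 1 = 0
  1 XOR 1 = 0
  0 XOR 1 = 1
  0 XOR 0 = 0
  0 XOR 0 = 0
  1 XOR 0 = 1
  1 XOR 1 = 0
  1 XOR 1 = 0
  1 XOR 1 = 0
  0 XOR 1 = 1
  1 XOR 0 = 1
  1 XOR 1 = 0
  1 XOR 1 = 0
  1 XOR 1 = 0
  1 XOR 1 = 0
= 1001001000110000


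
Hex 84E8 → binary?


Each hex digit → 4 binary bits:
  8 = 1000
  4 = 0100
  E = 1110
  8 = 1000
Concatenate: 1000 0100 1110 1000
= 1000010011101000


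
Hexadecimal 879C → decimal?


Positional values:
Position 0: C × 16^0 = 12 × 1 = 12
Position 1: 9 × 16^1 = 9 × 16 = 144
Position 2: 7 × 16^2 = 7 × 256 = 1792
Position 3: 8 × 16^3 = 8 × 4096 = 32768
Sum = 12 + 144 + 1792 + 32768
= 34716


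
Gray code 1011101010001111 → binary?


Gray code: 1011101010001111
MSB stays the same: 1
Each subsequent bit = prev_binary XOR current_gray:
  B[1] = 1 XOR 0 = 1
  B[2] = 1 XOR 1 = 0
  B[3] = 0 XOR 1 = 1
  B[4] = 1 XOR 1 = 0
  B[5] = 0 XOR 0 = 0
  B[6] = 0 XOR 1 = 1
  B[7] = 1 XOR 0 = 1
  B[8] = 1 XOR 1 = 0
  B[9] = 0 XOR 0 = 0
  B[10] = 0 XOR 0 = 0
  B[11] = 0 XOR 0 = 0
  B[12] = 0 XOR 1 = 1
  B[13] = 1 XOR 1 = 0
  B[14] = 0 XOR 1 = 1
  B[15] = 1 XOR 1 = 0
= 1101001100001010 (54026 decimal)


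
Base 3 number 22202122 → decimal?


Positional values (base 3):
  2 × 3^0 = 2 × 1 = 2
  2 × 3^1 = 2 × 3 = 6
  1 × 3^2 = 1 × 9 = 9
  2 × 3^3 = 2 × 27 = 54
  0 × 3^4 = 0 × 81 = 0
  2 × 3^5 = 2 × 243 = 486
  2 × 3^6 = 2 × 729 = 1458
  2 × 3^7 = 2 × 2187 = 4374
Sum = 2 + 6 + 9 + 54 + 0 + 486 + 1458 + 4374
= 6389


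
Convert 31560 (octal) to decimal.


Positional values:
Position 0: 0 × 8^0 = 0
Position 1: 6 × 8^1 = 48
Position 2: 5 × 8^2 = 320
Position 3: 1 × 8^3 = 512
Position 4: 3 × 8^4 = 12288
Sum = 0 + 48 + 320 + 512 + 12288
= 13168


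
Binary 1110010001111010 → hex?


Group into 4-bit nibbles: 1110010001111010
  1110 = E
  0100 = 4
  0111 = 7
  1010 = A
= 0xE47A


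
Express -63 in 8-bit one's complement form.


Original: 00111111
Invert all bits:
  bit 0: 0 → 1
  bit 1: 0 → 1
  bit 2: 1 → 0
  bit 3: 1 → 0
  bit 4: 1 → 0
  bit 5: 1 → 0
  bit 6: 1 → 0
  bit 7: 1 → 0
= 11000000


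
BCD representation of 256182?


Each digit → 4-bit binary:
  2 → 0010
  5 → 0101
  6 → 0110
  1 → 0001
  8 → 1000
  2 → 0010
= 0010 0101 0110 0001 1000 0010


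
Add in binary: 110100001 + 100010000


Align and add column by column (LSB to MSB, carry propagating):
  0110100001
+ 0100010000
  ----------
  col 0: 1 + 0 + 0 (carry in) = 1 → bit 1, carry out 0
  col 1: 0 + 0 + 0 (carry in) = 0 → bit 0, carry out 0
  col 2: 0 + 0 + 0 (carry in) = 0 → bit 0, carry out 0
  col 3: 0 + 0 + 0 (carry in) = 0 → bit 0, carry out 0
  col 4: 0 + 1 + 0 (carry in) = 1 → bit 1, carry out 0
  col 5: 1 + 0 + 0 (carry in) = 1 → bit 1, carry out 0
  col 6: 0 + 0 + 0 (carry in) = 0 → bit 0, carry out 0
  col 7: 1 + 0 + 0 (carry in) = 1 → bit 1, carry out 0
  col 8: 1 + 1 + 0 (carry in) = 2 → bit 0, carry out 1
  col 9: 0 + 0 + 1 (carry in) = 1 → bit 1, carry out 0
Reading bits MSB→LSB: 1010110001
Strip leading zeros: 1010110001
= 1010110001


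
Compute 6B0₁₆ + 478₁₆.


Align and add column by column (LSB to MSB, each column mod 16 with carry):
  06B0
+ 0478
  ----
  col 0: 0(0) + 8(8) + 0 (carry in) = 8 → 8(8), carry out 0
  col 1: B(11) + 7(7) + 0 (carry in) = 18 → 2(2), carry out 1
  col 2: 6(6) + 4(4) + 1 (carry in) = 11 → B(11), carry out 0
  col 3: 0(0) + 0(0) + 0 (carry in) = 0 → 0(0), carry out 0
Reading digits MSB→LSB: 0B28
Strip leading zeros: B28
= 0xB28


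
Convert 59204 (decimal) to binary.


Divide by 2 repeatedly:
59204 ÷ 2 = 29602 remainder 0
29602 ÷ 2 = 14801 remainder 0
14801 ÷ 2 = 7400 remainder 1
7400 ÷ 2 = 3700 remainder 0
3700 ÷ 2 = 1850 remainder 0
1850 ÷ 2 = 925 remainder 0
925 ÷ 2 = 462 remainder 1
462 ÷ 2 = 231 remainder 0
231 ÷ 2 = 115 remainder 1
115 ÷ 2 = 57 remainder 1
57 ÷ 2 = 28 remainder 1
28 ÷ 2 = 14 remainder 0
14 ÷ 2 = 7 remainder 0
7 ÷ 2 = 3 remainder 1
3 ÷ 2 = 1 remainder 1
1 ÷ 2 = 0 remainder 1
Reading remainders bottom-up:
= 1110011101000100


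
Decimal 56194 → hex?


Divide by 16 repeatedly:
56194 ÷ 16 = 3512 remainder 2 (2)
3512 ÷ 16 = 219 remainder 8 (8)
219 ÷ 16 = 13 remainder 11 (B)
13 ÷ 16 = 0 remainder 13 (D)
Reading remainders bottom-up:
= 0xDB82


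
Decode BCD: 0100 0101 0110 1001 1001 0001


Each 4-bit group → digit:
  0100 → 4
  0101 → 5
  0110 → 6
  1001 → 9
  1001 → 9
  0001 → 1
= 456991


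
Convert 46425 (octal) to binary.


Each octal digit → 3 binary bits:
  4 = 100
  6 = 110
  4 = 100
  2 = 010
  5 = 101
Concatenate: 100 110 100 010 101
= 100110100010101


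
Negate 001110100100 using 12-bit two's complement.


Original: 001110100100
Step 1 - Invert all bits: 110001011011
Step 2 - Add 1: 110001011011 + 1
= 110001011100 (represents -932)


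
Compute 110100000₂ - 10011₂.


Align and subtract column by column (LSB to MSB, borrowing when needed):
  110100000
- 000010011
  ---------
  col 0: (0 - 0 borrow-in) - 1 → borrow from next column: (0+2) - 1 = 1, borrow out 1
  col 1: (0 - 1 borrow-in) - 1 → borrow from next column: (-1+2) - 1 = 0, borrow out 1
  col 2: (0 - 1 borrow-in) - 0 → borrow from next column: (-1+2) - 0 = 1, borrow out 1
  col 3: (0 - 1 borrow-in) - 0 → borrow from next column: (-1+2) - 0 = 1, borrow out 1
  col 4: (0 - 1 borrow-in) - 1 → borrow from next column: (-1+2) - 1 = 0, borrow out 1
  col 5: (1 - 1 borrow-in) - 0 → 0 - 0 = 0, borrow out 0
  col 6: (0 - 0 borrow-in) - 0 → 0 - 0 = 0, borrow out 0
  col 7: (1 - 0 borrow-in) - 0 → 1 - 0 = 1, borrow out 0
  col 8: (1 - 0 borrow-in) - 0 → 1 - 0 = 1, borrow out 0
Reading bits MSB→LSB: 110001101
Strip leading zeros: 110001101
= 110001101


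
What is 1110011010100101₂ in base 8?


Group into 3-bit groups: 001110011010100101
  001 = 1
  110 = 6
  011 = 3
  010 = 2
  100 = 4
  101 = 5
= 0o163245


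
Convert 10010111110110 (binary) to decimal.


Positional values:
Bit 1: 1 × 2^1 = 2
Bit 2: 1 × 2^2 = 4
Bit 4: 1 × 2^4 = 16
Bit 5: 1 × 2^5 = 32
Bit 6: 1 × 2^6 = 64
Bit 7: 1 × 2^7 = 128
Bit 8: 1 × 2^8 = 256
Bit 10: 1 × 2^10 = 1024
Bit 13: 1 × 2^13 = 8192
Sum = 2 + 4 + 16 + 32 + 64 + 128 + 256 + 1024 + 8192
= 9718


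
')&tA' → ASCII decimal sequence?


String: ')&tA'  (4 characters)
Per-character ASCII lookup:
  ')': special character: ')' = 41
  '&': special character: '&' = 38
  't': lowercase starts at 97: 't' = 97 + 19 = 116
  'A': uppercase starts at 65: 'A' = 65 + 0 = 65
= 41 38 116 65


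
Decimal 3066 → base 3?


Divide by 3 repeatedly:
3066 ÷ 3 = 1022 remainder 0
1022 ÷ 3 = 340 remainder 2
340 ÷ 3 = 113 remainder 1
113 ÷ 3 = 37 remainder 2
37 ÷ 3 = 12 remainder 1
12 ÷ 3 = 4 remainder 0
4 ÷ 3 = 1 remainder 1
1 ÷ 3 = 0 remainder 1
Reading remainders bottom-up:
= 11012120


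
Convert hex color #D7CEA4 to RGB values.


Hex: #D7CEA4
R = D7₁₆ = 215
G = CE₁₆ = 206
B = A4₁₆ = 164
= RGB(215, 206, 164)


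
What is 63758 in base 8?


Divide by 8 repeatedly:
63758 ÷ 8 = 7969 remainder 6
7969 ÷ 8 = 996 remainder 1
996 ÷ 8 = 124 remainder 4
124 ÷ 8 = 15 remainder 4
15 ÷ 8 = 1 remainder 7
1 ÷ 8 = 0 remainder 1
Reading remainders bottom-up:
= 0o174416


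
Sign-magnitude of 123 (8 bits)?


Sign bit: 0 (positive)
Magnitude: 123 = 1111011
= 01111011


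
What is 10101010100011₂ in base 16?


Group into 4-bit nibbles: 0010101010100011
  0010 = 2
  1010 = A
  1010 = A
  0011 = 3
= 0x2AA3


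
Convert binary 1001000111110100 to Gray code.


Binary: 1001000111110100
Gray code: G = B XOR (B >> 1)
B >> 1 = 0100100011111010
1001000111110100 XOR 0100100011111010:
  1 XOR 0 = 1
  0 XOR 1 = 1
  0 XOR 0 = 0
  1 XOR 0 = 1
  0 XOR 1 = 1
  0 XOR 0 = 0
  0 XOR 0 = 0
  1 XOR 0 = 1
  1 XOR 1 = 0
  1 XOR 1 = 0
  1 XOR 1 = 0
  1 XOR 1 = 0
  0 XOR 1 = 1
  1 XOR 0 = 1
  0 XOR 1 = 1
  0 XOR 0 = 0
= 1101100100001110


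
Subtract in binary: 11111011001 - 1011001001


Align and subtract column by column (LSB to MSB, borrowing when needed):
  11111011001
- 01011001001
  -----------
  col 0: (1 - 0 borrow-in) - 1 → 1 - 1 = 0, borrow out 0
  col 1: (0 - 0 borrow-in) - 0 → 0 - 0 = 0, borrow out 0
  col 2: (0 - 0 borrow-in) - 0 → 0 - 0 = 0, borrow out 0
  col 3: (1 - 0 borrow-in) - 1 → 1 - 1 = 0, borrow out 0
  col 4: (1 - 0 borrow-in) - 0 → 1 - 0 = 1, borrow out 0
  col 5: (0 - 0 borrow-in) - 0 → 0 - 0 = 0, borrow out 0
  col 6: (1 - 0 borrow-in) - 1 → 1 - 1 = 0, borrow out 0
  col 7: (1 - 0 borrow-in) - 1 → 1 - 1 = 0, borrow out 0
  col 8: (1 - 0 borrow-in) - 0 → 1 - 0 = 1, borrow out 0
  col 9: (1 - 0 borrow-in) - 1 → 1 - 1 = 0, borrow out 0
  col 10: (1 - 0 borrow-in) - 0 → 1 - 0 = 1, borrow out 0
Reading bits MSB→LSB: 10100010000
Strip leading zeros: 10100010000
= 10100010000


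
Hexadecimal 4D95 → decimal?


Positional values:
Position 0: 5 × 16^0 = 5 × 1 = 5
Position 1: 9 × 16^1 = 9 × 16 = 144
Position 2: D × 16^2 = 13 × 256 = 3328
Position 3: 4 × 16^3 = 4 × 4096 = 16384
Sum = 5 + 144 + 3328 + 16384
= 19861


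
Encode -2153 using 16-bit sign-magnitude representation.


Sign bit: 1 (negative)
Magnitude: 2153 = 000100001101001
= 1000100001101001


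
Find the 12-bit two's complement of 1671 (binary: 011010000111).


Original: 011010000111
Step 1 - Invert all bits: 100101111000
Step 2 - Add 1: 100101111000 + 1
= 100101111001 (represents -1671)


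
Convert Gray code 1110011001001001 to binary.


Gray code: 1110011001001001
MSB stays the same: 1
Each subsequent bit = prev_binary XOR current_gray:
  B[1] = 1 XOR 1 = 0
  B[2] = 0 XOR 1 = 1
  B[3] = 1 XOR 0 = 1
  B[4] = 1 XOR 0 = 1
  B[5] = 1 XOR 1 = 0
  B[6] = 0 XOR 1 = 1
  B[7] = 1 XOR 0 = 1
  B[8] = 1 XOR 0 = 1
  B[9] = 1 XOR 1 = 0
  B[10] = 0 XOR 0 = 0
  B[11] = 0 XOR 0 = 0
  B[12] = 0 XOR 1 = 1
  B[13] = 1 XOR 0 = 1
  B[14] = 1 XOR 0 = 1
  B[15] = 1 XOR 1 = 0
= 1011101110001110 (48014 decimal)


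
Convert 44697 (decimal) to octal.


Divide by 8 repeatedly:
44697 ÷ 8 = 5587 remainder 1
5587 ÷ 8 = 698 remainder 3
698 ÷ 8 = 87 remainder 2
87 ÷ 8 = 10 remainder 7
10 ÷ 8 = 1 remainder 2
1 ÷ 8 = 0 remainder 1
Reading remainders bottom-up:
= 0o127231


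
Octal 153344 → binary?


Each octal digit → 3 binary bits:
  1 = 001
  5 = 101
  3 = 011
  3 = 011
  4 = 100
  4 = 100
Concatenate: 001 101 011 011 100 100
= 001101011011100100


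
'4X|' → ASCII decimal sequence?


String: '4X|'  (3 characters)
Per-character ASCII lookup:
  '4': digits start at 48: '4' = 48 + 4 = 52
  'X': uppercase starts at 65: 'X' = 65 + 23 = 88
  '|': special character: '|' = 124
= 52 88 124


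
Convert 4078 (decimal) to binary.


Divide by 2 repeatedly:
4078 ÷ 2 = 2039 remainder 0
2039 ÷ 2 = 1019 remainder 1
1019 ÷ 2 = 509 remainder 1
509 ÷ 2 = 254 remainder 1
254 ÷ 2 = 127 remainder 0
127 ÷ 2 = 63 remainder 1
63 ÷ 2 = 31 remainder 1
31 ÷ 2 = 15 remainder 1
15 ÷ 2 = 7 remainder 1
7 ÷ 2 = 3 remainder 1
3 ÷ 2 = 1 remainder 1
1 ÷ 2 = 0 remainder 1
Reading remainders bottom-up:
= 111111101110


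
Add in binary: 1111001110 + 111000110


Align and add column by column (LSB to MSB, carry propagating):
  01111001110
+ 00111000110
  -----------
  col 0: 0 + 0 + 0 (carry in) = 0 → bit 0, carry out 0
  col 1: 1 + 1 + 0 (carry in) = 2 → bit 0, carry out 1
  col 2: 1 + 1 + 1 (carry in) = 3 → bit 1, carry out 1
  col 3: 1 + 0 + 1 (carry in) = 2 → bit 0, carry out 1
  col 4: 0 + 0 + 1 (carry in) = 1 → bit 1, carry out 0
  col 5: 0 + 0 + 0 (carry in) = 0 → bit 0, carry out 0
  col 6: 1 + 1 + 0 (carry in) = 2 → bit 0, carry out 1
  col 7: 1 + 1 + 1 (carry in) = 3 → bit 1, carry out 1
  col 8: 1 + 1 + 1 (carry in) = 3 → bit 1, carry out 1
  col 9: 1 + 0 + 1 (carry in) = 2 → bit 0, carry out 1
  col 10: 0 + 0 + 1 (carry in) = 1 → bit 1, carry out 0
Reading bits MSB→LSB: 10110010100
Strip leading zeros: 10110010100
= 10110010100


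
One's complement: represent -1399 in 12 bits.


Original: 010101110111
Invert all bits:
  bit 0: 0 → 1
  bit 1: 1 → 0
  bit 2: 0 → 1
  bit 3: 1 → 0
  bit 4: 0 → 1
  bit 5: 1 → 0
  bit 6: 1 → 0
  bit 7: 1 → 0
  bit 8: 0 → 1
  bit 9: 1 → 0
  bit 10: 1 → 0
  bit 11: 1 → 0
= 101010001000


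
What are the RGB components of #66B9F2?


Hex: #66B9F2
R = 66₁₆ = 102
G = B9₁₆ = 185
B = F2₁₆ = 242
= RGB(102, 185, 242)


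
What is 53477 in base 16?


Divide by 16 repeatedly:
53477 ÷ 16 = 3342 remainder 5 (5)
3342 ÷ 16 = 208 remainder 14 (E)
208 ÷ 16 = 13 remainder 0 (0)
13 ÷ 16 = 0 remainder 13 (D)
Reading remainders bottom-up:
= 0xD0E5


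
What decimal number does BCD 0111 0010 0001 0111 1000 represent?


Each 4-bit group → digit:
  0111 → 7
  0010 → 2
  0001 → 1
  0111 → 7
  1000 → 8
= 72178


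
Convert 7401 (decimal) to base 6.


Divide by 6 repeatedly:
7401 ÷ 6 = 1233 remainder 3
1233 ÷ 6 = 205 remainder 3
205 ÷ 6 = 34 remainder 1
34 ÷ 6 = 5 remainder 4
5 ÷ 6 = 0 remainder 5
Reading remainders bottom-up:
= 54133


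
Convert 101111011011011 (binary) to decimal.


Positional values:
Bit 0: 1 × 2^0 = 1
Bit 1: 1 × 2^1 = 2
Bit 3: 1 × 2^3 = 8
Bit 4: 1 × 2^4 = 16
Bit 6: 1 × 2^6 = 64
Bit 7: 1 × 2^7 = 128
Bit 9: 1 × 2^9 = 512
Bit 10: 1 × 2^10 = 1024
Bit 11: 1 × 2^11 = 2048
Bit 12: 1 × 2^12 = 4096
Bit 14: 1 × 2^14 = 16384
Sum = 1 + 2 + 8 + 16 + 64 + 128 + 512 + 1024 + 2048 + 4096 + 16384
= 24283
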